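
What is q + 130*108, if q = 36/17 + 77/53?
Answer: 12653257/901 ≈ 14044.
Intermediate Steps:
q = 3217/901 (q = 36*(1/17) + 77*(1/53) = 36/17 + 77/53 = 3217/901 ≈ 3.5705)
q + 130*108 = 3217/901 + 130*108 = 3217/901 + 14040 = 12653257/901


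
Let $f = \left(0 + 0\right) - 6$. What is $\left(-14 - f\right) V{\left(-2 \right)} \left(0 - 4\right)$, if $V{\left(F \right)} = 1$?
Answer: $32$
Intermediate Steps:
$f = -6$ ($f = 0 - 6 = -6$)
$\left(-14 - f\right) V{\left(-2 \right)} \left(0 - 4\right) = \left(-14 - -6\right) 1 \left(0 - 4\right) = \left(-14 + 6\right) 1 \left(-4\right) = \left(-8\right) \left(-4\right) = 32$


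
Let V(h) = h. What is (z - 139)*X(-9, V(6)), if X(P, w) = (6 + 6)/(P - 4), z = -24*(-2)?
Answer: 84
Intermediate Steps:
z = 48
X(P, w) = 12/(-4 + P)
(z - 139)*X(-9, V(6)) = (48 - 139)*(12/(-4 - 9)) = -1092/(-13) = -1092*(-1)/13 = -91*(-12/13) = 84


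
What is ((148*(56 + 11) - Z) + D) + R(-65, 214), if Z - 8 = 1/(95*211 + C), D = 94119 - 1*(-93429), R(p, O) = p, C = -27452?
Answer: 1462075138/7407 ≈ 1.9739e+5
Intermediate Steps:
D = 187548 (D = 94119 + 93429 = 187548)
Z = 59255/7407 (Z = 8 + 1/(95*211 - 27452) = 8 + 1/(20045 - 27452) = 8 + 1/(-7407) = 8 - 1/7407 = 59255/7407 ≈ 7.9999)
((148*(56 + 11) - Z) + D) + R(-65, 214) = ((148*(56 + 11) - 1*59255/7407) + 187548) - 65 = ((148*67 - 59255/7407) + 187548) - 65 = ((9916 - 59255/7407) + 187548) - 65 = (73388557/7407 + 187548) - 65 = 1462556593/7407 - 65 = 1462075138/7407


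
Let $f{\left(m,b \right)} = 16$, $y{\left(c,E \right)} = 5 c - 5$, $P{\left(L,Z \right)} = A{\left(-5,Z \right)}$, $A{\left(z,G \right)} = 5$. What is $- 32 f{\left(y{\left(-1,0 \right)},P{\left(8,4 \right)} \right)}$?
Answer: $-512$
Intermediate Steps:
$P{\left(L,Z \right)} = 5$
$y{\left(c,E \right)} = -5 + 5 c$
$- 32 f{\left(y{\left(-1,0 \right)},P{\left(8,4 \right)} \right)} = \left(-32\right) 16 = -512$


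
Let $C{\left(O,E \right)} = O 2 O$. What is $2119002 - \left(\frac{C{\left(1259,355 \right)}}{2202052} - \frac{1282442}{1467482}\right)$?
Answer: $\frac{1711873277503565257}{807867918266} \approx 2.119 \cdot 10^{6}$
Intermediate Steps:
$C{\left(O,E \right)} = 2 O^{2}$ ($C{\left(O,E \right)} = 2 O O = 2 O^{2}$)
$2119002 - \left(\frac{C{\left(1259,355 \right)}}{2202052} - \frac{1282442}{1467482}\right) = 2119002 - \left(\frac{2 \cdot 1259^{2}}{2202052} - \frac{1282442}{1467482}\right) = 2119002 - \left(2 \cdot 1585081 \cdot \frac{1}{2202052} - \frac{641221}{733741}\right) = 2119002 - \left(3170162 \cdot \frac{1}{2202052} - \frac{641221}{733741}\right) = 2119002 - \left(\frac{1585081}{1101026} - \frac{641221}{733741}\right) = 2119002 - \frac{457037925275}{807867918266} = \frac{1711873277503565257}{807867918266}$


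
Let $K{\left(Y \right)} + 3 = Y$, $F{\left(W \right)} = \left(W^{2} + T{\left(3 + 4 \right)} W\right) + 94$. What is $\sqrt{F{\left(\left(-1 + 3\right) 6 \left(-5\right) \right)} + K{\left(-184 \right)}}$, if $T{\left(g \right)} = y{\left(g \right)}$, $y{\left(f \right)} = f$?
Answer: $21 \sqrt{7} \approx 55.561$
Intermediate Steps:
$T{\left(g \right)} = g$
$F{\left(W \right)} = 94 + W^{2} + 7 W$ ($F{\left(W \right)} = \left(W^{2} + \left(3 + 4\right) W\right) + 94 = \left(W^{2} + 7 W\right) + 94 = 94 + W^{2} + 7 W$)
$K{\left(Y \right)} = -3 + Y$
$\sqrt{F{\left(\left(-1 + 3\right) 6 \left(-5\right) \right)} + K{\left(-184 \right)}} = \sqrt{\left(94 + \left(\left(-1 + 3\right) 6 \left(-5\right)\right)^{2} + 7 \left(-1 + 3\right) 6 \left(-5\right)\right) - 187} = \sqrt{\left(94 + \left(2 \cdot 6 \left(-5\right)\right)^{2} + 7 \cdot 2 \cdot 6 \left(-5\right)\right) - 187} = \sqrt{\left(94 + \left(12 \left(-5\right)\right)^{2} + 7 \cdot 12 \left(-5\right)\right) - 187} = \sqrt{\left(94 + \left(-60\right)^{2} + 7 \left(-60\right)\right) - 187} = \sqrt{\left(94 + 3600 - 420\right) - 187} = \sqrt{3274 - 187} = \sqrt{3087} = 21 \sqrt{7}$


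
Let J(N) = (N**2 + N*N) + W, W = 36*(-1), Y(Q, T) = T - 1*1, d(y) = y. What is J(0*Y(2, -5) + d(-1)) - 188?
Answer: -222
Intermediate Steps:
Y(Q, T) = -1 + T (Y(Q, T) = T - 1 = -1 + T)
W = -36
J(N) = -36 + 2*N**2 (J(N) = (N**2 + N*N) - 36 = (N**2 + N**2) - 36 = 2*N**2 - 36 = -36 + 2*N**2)
J(0*Y(2, -5) + d(-1)) - 188 = (-36 + 2*(0*(-1 - 5) - 1)**2) - 188 = (-36 + 2*(0*(-6) - 1)**2) - 188 = (-36 + 2*(0 - 1)**2) - 188 = (-36 + 2*(-1)**2) - 188 = (-36 + 2*1) - 188 = (-36 + 2) - 188 = -34 - 188 = -222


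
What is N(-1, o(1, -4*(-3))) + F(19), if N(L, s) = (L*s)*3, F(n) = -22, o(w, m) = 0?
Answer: -22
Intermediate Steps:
N(L, s) = 3*L*s
N(-1, o(1, -4*(-3))) + F(19) = 3*(-1)*0 - 22 = 0 - 22 = -22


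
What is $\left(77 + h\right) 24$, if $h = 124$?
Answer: $4824$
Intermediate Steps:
$\left(77 + h\right) 24 = \left(77 + 124\right) 24 = 201 \cdot 24 = 4824$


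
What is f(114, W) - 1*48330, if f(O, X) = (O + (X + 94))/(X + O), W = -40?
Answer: -1788126/37 ≈ -48328.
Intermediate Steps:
f(O, X) = (94 + O + X)/(O + X) (f(O, X) = (O + (94 + X))/(O + X) = (94 + O + X)/(O + X))
f(114, W) - 1*48330 = (94 + 114 - 40)/(114 - 40) - 1*48330 = 168/74 - 48330 = (1/74)*168 - 48330 = 84/37 - 48330 = -1788126/37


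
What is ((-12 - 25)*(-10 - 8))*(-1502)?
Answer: -1000332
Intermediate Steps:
((-12 - 25)*(-10 - 8))*(-1502) = -37*(-18)*(-1502) = 666*(-1502) = -1000332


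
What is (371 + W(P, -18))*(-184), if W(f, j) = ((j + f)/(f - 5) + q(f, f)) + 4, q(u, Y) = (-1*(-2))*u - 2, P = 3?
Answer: -71116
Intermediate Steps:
q(u, Y) = -2 + 2*u (q(u, Y) = 2*u - 2 = -2 + 2*u)
W(f, j) = 2 + 2*f + (f + j)/(-5 + f) (W(f, j) = ((j + f)/(f - 5) + (-2 + 2*f)) + 4 = ((f + j)/(-5 + f) + (-2 + 2*f)) + 4 = (-2 + 2*f + (f + j)/(-5 + f)) + 4 = 2 + 2*f + (f + j)/(-5 + f))
(371 + W(P, -18))*(-184) = (371 + (-10 - 18 - 7*3 + 2*3²)/(-5 + 3))*(-184) = (371 + (-10 - 18 - 21 + 2*9)/(-2))*(-184) = (371 - (-10 - 18 - 21 + 18)/2)*(-184) = (371 - ½*(-31))*(-184) = (371 + 31/2)*(-184) = (773/2)*(-184) = -71116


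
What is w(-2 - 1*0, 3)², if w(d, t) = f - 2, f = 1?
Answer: 1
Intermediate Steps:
w(d, t) = -1 (w(d, t) = 1 - 2 = -1)
w(-2 - 1*0, 3)² = (-1)² = 1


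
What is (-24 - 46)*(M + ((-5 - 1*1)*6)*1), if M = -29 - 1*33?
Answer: 6860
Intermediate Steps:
M = -62 (M = -29 - 33 = -62)
(-24 - 46)*(M + ((-5 - 1*1)*6)*1) = (-24 - 46)*(-62 + ((-5 - 1*1)*6)*1) = -70*(-62 + ((-5 - 1)*6)*1) = -70*(-62 - 6*6*1) = -70*(-62 - 36*1) = -70*(-62 - 36) = -70*(-98) = 6860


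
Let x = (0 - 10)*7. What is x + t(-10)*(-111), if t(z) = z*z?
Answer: -11170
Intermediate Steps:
t(z) = z²
x = -70 (x = -10*7 = -70)
x + t(-10)*(-111) = -70 + (-10)²*(-111) = -70 + 100*(-111) = -70 - 11100 = -11170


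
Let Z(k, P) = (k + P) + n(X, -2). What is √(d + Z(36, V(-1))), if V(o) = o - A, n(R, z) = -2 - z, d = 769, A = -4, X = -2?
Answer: 2*√202 ≈ 28.425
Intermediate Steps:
V(o) = 4 + o (V(o) = o - 1*(-4) = o + 4 = 4 + o)
Z(k, P) = P + k (Z(k, P) = (k + P) + (-2 - 1*(-2)) = (P + k) + (-2 + 2) = (P + k) + 0 = P + k)
√(d + Z(36, V(-1))) = √(769 + ((4 - 1) + 36)) = √(769 + (3 + 36)) = √(769 + 39) = √808 = 2*√202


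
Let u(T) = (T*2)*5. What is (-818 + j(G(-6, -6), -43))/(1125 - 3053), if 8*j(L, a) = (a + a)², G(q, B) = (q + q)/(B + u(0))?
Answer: -213/3856 ≈ -0.055239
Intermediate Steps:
u(T) = 10*T (u(T) = (2*T)*5 = 10*T)
G(q, B) = 2*q/B (G(q, B) = (q + q)/(B + 10*0) = (2*q)/(B + 0) = (2*q)/B = 2*q/B)
j(L, a) = a²/2 (j(L, a) = (a + a)²/8 = (2*a)²/8 = (4*a²)/8 = a²/2)
(-818 + j(G(-6, -6), -43))/(1125 - 3053) = (-818 + (½)*(-43)²)/(1125 - 3053) = (-818 + (½)*1849)/(-1928) = (-818 + 1849/2)*(-1/1928) = (213/2)*(-1/1928) = -213/3856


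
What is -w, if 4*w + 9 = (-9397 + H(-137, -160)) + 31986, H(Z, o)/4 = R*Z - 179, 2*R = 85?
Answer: 713/2 ≈ 356.50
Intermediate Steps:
R = 85/2 (R = (½)*85 = 85/2 ≈ 42.500)
H(Z, o) = -716 + 170*Z (H(Z, o) = 4*(85*Z/2 - 179) = 4*(-179 + 85*Z/2) = -716 + 170*Z)
w = -713/2 (w = -9/4 + ((-9397 + (-716 + 170*(-137))) + 31986)/4 = -9/4 + ((-9397 + (-716 - 23290)) + 31986)/4 = -9/4 + ((-9397 - 24006) + 31986)/4 = -9/4 + (-33403 + 31986)/4 = -9/4 + (¼)*(-1417) = -9/4 - 1417/4 = -713/2 ≈ -356.50)
-w = -1*(-713/2) = 713/2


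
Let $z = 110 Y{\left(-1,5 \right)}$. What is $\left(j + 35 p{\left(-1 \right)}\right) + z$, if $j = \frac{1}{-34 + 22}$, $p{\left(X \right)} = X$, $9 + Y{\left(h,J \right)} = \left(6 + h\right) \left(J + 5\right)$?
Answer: $\frac{53699}{12} \approx 4474.9$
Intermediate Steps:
$Y{\left(h,J \right)} = -9 + \left(5 + J\right) \left(6 + h\right)$ ($Y{\left(h,J \right)} = -9 + \left(6 + h\right) \left(J + 5\right) = -9 + \left(6 + h\right) \left(5 + J\right) = -9 + \left(5 + J\right) \left(6 + h\right)$)
$j = - \frac{1}{12}$ ($j = \frac{1}{-12} = - \frac{1}{12} \approx -0.083333$)
$z = 4510$ ($z = 110 \left(21 + 5 \left(-1\right) + 6 \cdot 5 + 5 \left(-1\right)\right) = 110 \left(21 - 5 + 30 - 5\right) = 110 \cdot 41 = 4510$)
$\left(j + 35 p{\left(-1 \right)}\right) + z = \left(- \frac{1}{12} + 35 \left(-1\right)\right) + 4510 = \left(- \frac{1}{12} - 35\right) + 4510 = - \frac{421}{12} + 4510 = \frac{53699}{12}$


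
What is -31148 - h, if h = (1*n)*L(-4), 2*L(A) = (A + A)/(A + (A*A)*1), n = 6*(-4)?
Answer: -31156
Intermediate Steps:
n = -24
L(A) = A/(A + A**2) (L(A) = ((A + A)/(A + (A*A)*1))/2 = ((2*A)/(A + A**2*1))/2 = ((2*A)/(A + A**2))/2 = (2*A/(A + A**2))/2 = A/(A + A**2))
h = 8 (h = (1*(-24))/(1 - 4) = -24/(-3) = -24*(-1/3) = 8)
-31148 - h = -31148 - 1*8 = -31148 - 8 = -31156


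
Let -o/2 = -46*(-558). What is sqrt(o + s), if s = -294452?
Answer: 2*I*sqrt(86447) ≈ 588.04*I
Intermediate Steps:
o = -51336 (o = -(-92)*(-558) = -2*25668 = -51336)
sqrt(o + s) = sqrt(-51336 - 294452) = sqrt(-345788) = 2*I*sqrt(86447)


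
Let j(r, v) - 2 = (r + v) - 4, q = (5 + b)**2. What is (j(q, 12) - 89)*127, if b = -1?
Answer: -8001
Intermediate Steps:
q = 16 (q = (5 - 1)**2 = 4**2 = 16)
j(r, v) = -2 + r + v (j(r, v) = 2 + ((r + v) - 4) = 2 + (-4 + r + v) = -2 + r + v)
(j(q, 12) - 89)*127 = ((-2 + 16 + 12) - 89)*127 = (26 - 89)*127 = -63*127 = -8001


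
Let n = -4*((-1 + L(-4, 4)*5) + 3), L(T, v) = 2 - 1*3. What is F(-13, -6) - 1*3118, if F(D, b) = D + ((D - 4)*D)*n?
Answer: -479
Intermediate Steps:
L(T, v) = -1 (L(T, v) = 2 - 3 = -1)
n = 12 (n = -4*((-1 - 1*5) + 3) = -4*((-1 - 5) + 3) = -4*(-6 + 3) = -4*(-3) = 12)
F(D, b) = D + 12*D*(-4 + D) (F(D, b) = D + ((D - 4)*D)*12 = D + ((-4 + D)*D)*12 = D + (D*(-4 + D))*12 = D + 12*D*(-4 + D))
F(-13, -6) - 1*3118 = -13*(-47 + 12*(-13)) - 1*3118 = -13*(-47 - 156) - 3118 = -13*(-203) - 3118 = 2639 - 3118 = -479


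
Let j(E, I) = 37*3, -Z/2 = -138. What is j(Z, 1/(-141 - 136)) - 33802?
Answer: -33691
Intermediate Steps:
Z = 276 (Z = -2*(-138) = 276)
j(E, I) = 111
j(Z, 1/(-141 - 136)) - 33802 = 111 - 33802 = -33691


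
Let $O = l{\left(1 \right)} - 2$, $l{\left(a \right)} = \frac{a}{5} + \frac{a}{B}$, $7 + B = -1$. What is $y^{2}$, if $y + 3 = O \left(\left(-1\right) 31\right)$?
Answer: $\frac{5139289}{1600} \approx 3212.1$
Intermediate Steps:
$B = -8$ ($B = -7 - 1 = -8$)
$l{\left(a \right)} = \frac{3 a}{40}$ ($l{\left(a \right)} = \frac{a}{5} + \frac{a}{-8} = a \frac{1}{5} + a \left(- \frac{1}{8}\right) = \frac{a}{5} - \frac{a}{8} = \frac{3 a}{40}$)
$O = - \frac{77}{40}$ ($O = \frac{3}{40} \cdot 1 - 2 = \frac{3}{40} - 2 = - \frac{77}{40} \approx -1.925$)
$y = \frac{2267}{40}$ ($y = -3 - \frac{77 \left(\left(-1\right) 31\right)}{40} = -3 - - \frac{2387}{40} = -3 + \frac{2387}{40} = \frac{2267}{40} \approx 56.675$)
$y^{2} = \left(\frac{2267}{40}\right)^{2} = \frac{5139289}{1600}$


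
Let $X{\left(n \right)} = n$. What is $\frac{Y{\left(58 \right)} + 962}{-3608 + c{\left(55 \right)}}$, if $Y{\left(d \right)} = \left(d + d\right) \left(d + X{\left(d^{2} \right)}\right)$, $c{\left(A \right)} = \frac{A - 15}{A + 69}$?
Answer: $- \frac{6167667}{55919} \approx -110.3$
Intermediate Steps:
$c{\left(A \right)} = \frac{-15 + A}{69 + A}$
$Y{\left(d \right)} = 2 d \left(d + d^{2}\right)$ ($Y{\left(d \right)} = \left(d + d\right) \left(d + d^{2}\right) = 2 d \left(d + d^{2}\right)$)
$\frac{Y{\left(58 \right)} + 962}{-3608 + c{\left(55 \right)}} = \frac{2 \cdot 58^{2} \left(1 + 58\right) + 962}{-3608 + \frac{-15 + 55}{69 + 55}} = \frac{2 \cdot 3364 \cdot 59 + 962}{-3608 + \frac{1}{124} \cdot 40} = \frac{396952 + 962}{-3608 + \frac{1}{124} \cdot 40} = \frac{397914}{-3608 + \frac{10}{31}} = \frac{397914}{- \frac{111838}{31}} = 397914 \left(- \frac{31}{111838}\right) = - \frac{6167667}{55919}$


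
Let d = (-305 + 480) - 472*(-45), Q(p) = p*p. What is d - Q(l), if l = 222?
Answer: -27869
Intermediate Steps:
Q(p) = p²
d = 21415 (d = 175 + 21240 = 21415)
d - Q(l) = 21415 - 1*222² = 21415 - 1*49284 = 21415 - 49284 = -27869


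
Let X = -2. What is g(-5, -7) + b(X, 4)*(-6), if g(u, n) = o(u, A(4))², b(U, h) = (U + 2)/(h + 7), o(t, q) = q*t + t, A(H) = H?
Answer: 625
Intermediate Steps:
o(t, q) = t + q*t
b(U, h) = (2 + U)/(7 + h)
g(u, n) = 25*u² (g(u, n) = (u*(1 + 4))² = (u*5)² = (5*u)² = 25*u²)
g(-5, -7) + b(X, 4)*(-6) = 25*(-5)² + ((2 - 2)/(7 + 4))*(-6) = 25*25 + (0/11)*(-6) = 625 + ((1/11)*0)*(-6) = 625 + 0*(-6) = 625 + 0 = 625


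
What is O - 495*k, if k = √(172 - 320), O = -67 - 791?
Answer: -858 - 990*I*√37 ≈ -858.0 - 6021.9*I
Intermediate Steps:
O = -858
k = 2*I*√37 (k = √(-148) = 2*I*√37 ≈ 12.166*I)
O - 495*k = -858 - 990*I*√37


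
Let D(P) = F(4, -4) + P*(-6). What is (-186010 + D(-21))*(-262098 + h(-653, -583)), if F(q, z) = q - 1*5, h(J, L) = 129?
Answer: 48696107565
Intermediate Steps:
F(q, z) = -5 + q (F(q, z) = q - 5 = -5 + q)
D(P) = -1 - 6*P (D(P) = (-5 + 4) + P*(-6) = -1 - 6*P)
(-186010 + D(-21))*(-262098 + h(-653, -583)) = (-186010 + (-1 - 6*(-21)))*(-262098 + 129) = (-186010 + (-1 + 126))*(-261969) = (-186010 + 125)*(-261969) = -185885*(-261969) = 48696107565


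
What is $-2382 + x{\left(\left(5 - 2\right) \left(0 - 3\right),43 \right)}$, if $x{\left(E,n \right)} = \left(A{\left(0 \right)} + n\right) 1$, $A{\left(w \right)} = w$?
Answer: $-2339$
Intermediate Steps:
$x{\left(E,n \right)} = n$ ($x{\left(E,n \right)} = \left(0 + n\right) 1 = n 1 = n$)
$-2382 + x{\left(\left(5 - 2\right) \left(0 - 3\right),43 \right)} = -2382 + 43 = -2339$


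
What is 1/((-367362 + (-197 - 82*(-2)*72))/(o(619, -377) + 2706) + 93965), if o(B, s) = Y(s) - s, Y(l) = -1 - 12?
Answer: 3070/288116799 ≈ 1.0655e-5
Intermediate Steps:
Y(l) = -13
o(B, s) = -13 - s
1/((-367362 + (-197 - 82*(-2)*72))/(o(619, -377) + 2706) + 93965) = 1/((-367362 + (-197 - 82*(-2)*72))/((-13 - 1*(-377)) + 2706) + 93965) = 1/((-367362 + (-197 + 164*72))/((-13 + 377) + 2706) + 93965) = 1/((-367362 + (-197 + 11808))/(364 + 2706) + 93965) = 1/((-367362 + 11611)/3070 + 93965) = 1/(-355751*1/3070 + 93965) = 1/(-355751/3070 + 93965) = 1/(288116799/3070) = 3070/288116799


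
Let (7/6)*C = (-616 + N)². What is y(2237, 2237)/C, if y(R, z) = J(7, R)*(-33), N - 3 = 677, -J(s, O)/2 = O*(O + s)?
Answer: 96631689/1024 ≈ 94367.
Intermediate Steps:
J(s, O) = -2*O*(O + s)
N = 680 (N = 3 + 677 = 680)
C = 24576/7 (C = 6*(-616 + 680)²/7 = (6/7)*64² = (6/7)*4096 = 24576/7 ≈ 3510.9)
y(R, z) = 66*R*(7 + R) (y(R, z) = -2*R*(R + 7)*(-33) = -2*R*(7 + R)*(-33) = 66*R*(7 + R))
y(2237, 2237)/C = (66*2237*(7 + 2237))/(24576/7) = (66*2237*2244)*(7/24576) = 331308648*(7/24576) = 96631689/1024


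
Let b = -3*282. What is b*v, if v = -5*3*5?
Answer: 63450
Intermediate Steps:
b = -846
v = -75 (v = -15*5 = -75)
b*v = -846*(-75) = 63450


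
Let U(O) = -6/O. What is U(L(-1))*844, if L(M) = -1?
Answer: 5064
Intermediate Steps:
U(L(-1))*844 = -6/(-1)*844 = -6*(-1)*844 = 6*844 = 5064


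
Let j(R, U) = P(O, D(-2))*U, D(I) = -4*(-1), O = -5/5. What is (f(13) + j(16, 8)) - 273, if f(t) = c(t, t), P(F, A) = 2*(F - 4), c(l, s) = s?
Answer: -340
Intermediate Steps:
O = -1 (O = -5*1/5 = -1)
D(I) = 4
P(F, A) = -8 + 2*F (P(F, A) = 2*(-4 + F) = -8 + 2*F)
f(t) = t
j(R, U) = -10*U (j(R, U) = (-8 + 2*(-1))*U = (-8 - 2)*U = -10*U)
(f(13) + j(16, 8)) - 273 = (13 - 10*8) - 273 = (13 - 80) - 273 = -67 - 273 = -340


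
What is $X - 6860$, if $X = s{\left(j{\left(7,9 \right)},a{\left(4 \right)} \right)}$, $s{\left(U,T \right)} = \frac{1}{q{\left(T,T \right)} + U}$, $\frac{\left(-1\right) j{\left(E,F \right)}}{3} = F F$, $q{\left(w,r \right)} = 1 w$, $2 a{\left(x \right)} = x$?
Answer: $- \frac{1653261}{241} \approx -6860.0$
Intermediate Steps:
$a{\left(x \right)} = \frac{x}{2}$
$q{\left(w,r \right)} = w$
$j{\left(E,F \right)} = - 3 F^{2}$ ($j{\left(E,F \right)} = - 3 F F = - 3 F^{2}$)
$s{\left(U,T \right)} = \frac{1}{T + U}$
$X = - \frac{1}{241}$ ($X = \frac{1}{\frac{1}{2} \cdot 4 - 3 \cdot 9^{2}} = \frac{1}{2 - 243} = \frac{1}{-241} = - \frac{1}{241} \approx -0.0041494$)
$X - 6860 = - \frac{1}{241} - 6860 = - \frac{1653261}{241}$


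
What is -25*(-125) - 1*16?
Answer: 3109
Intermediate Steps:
-25*(-125) - 1*16 = 3125 - 16 = 3109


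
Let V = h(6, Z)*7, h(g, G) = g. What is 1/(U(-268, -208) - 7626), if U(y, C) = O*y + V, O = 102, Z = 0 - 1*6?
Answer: -1/34920 ≈ -2.8637e-5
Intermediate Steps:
Z = -6 (Z = 0 - 6 = -6)
V = 42 (V = 6*7 = 42)
U(y, C) = 42 + 102*y (U(y, C) = 102*y + 42 = 42 + 102*y)
1/(U(-268, -208) - 7626) = 1/((42 + 102*(-268)) - 7626) = 1/((42 - 27336) - 7626) = 1/(-27294 - 7626) = 1/(-34920) = -1/34920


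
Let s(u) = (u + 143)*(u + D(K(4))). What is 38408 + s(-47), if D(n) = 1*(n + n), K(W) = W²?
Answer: 36968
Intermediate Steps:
D(n) = 2*n (D(n) = 1*(2*n) = 2*n)
s(u) = (32 + u)*(143 + u) (s(u) = (u + 143)*(u + 2*4²) = (143 + u)*(u + 2*16) = (143 + u)*(u + 32) = (143 + u)*(32 + u) = (32 + u)*(143 + u))
38408 + s(-47) = 38408 + (4576 + (-47)² + 175*(-47)) = 38408 + (4576 + 2209 - 8225) = 38408 - 1440 = 36968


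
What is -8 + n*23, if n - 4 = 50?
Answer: 1234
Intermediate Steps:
n = 54 (n = 4 + 50 = 54)
-8 + n*23 = -8 + 54*23 = -8 + 1242 = 1234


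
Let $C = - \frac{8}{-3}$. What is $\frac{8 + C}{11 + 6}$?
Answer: $\frac{32}{51} \approx 0.62745$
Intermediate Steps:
$C = \frac{8}{3}$ ($C = \left(-8\right) \left(- \frac{1}{3}\right) = \frac{8}{3} \approx 2.6667$)
$\frac{8 + C}{11 + 6} = \frac{8 + \frac{8}{3}}{11 + 6} = \frac{1}{17} \cdot \frac{32}{3} = \frac{32}{51}$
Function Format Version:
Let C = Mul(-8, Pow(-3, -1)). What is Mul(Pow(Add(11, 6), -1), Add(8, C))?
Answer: Rational(32, 51) ≈ 0.62745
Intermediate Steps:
C = Rational(8, 3) (C = Mul(-8, Rational(-1, 3)) = Rational(8, 3) ≈ 2.6667)
Mul(Pow(Add(11, 6), -1), Add(8, C)) = Mul(Pow(Add(11, 6), -1), Add(8, Rational(8, 3))) = Mul(Pow(17, -1), Rational(32, 3)) = Mul(Rational(1, 17), Rational(32, 3)) = Rational(32, 51)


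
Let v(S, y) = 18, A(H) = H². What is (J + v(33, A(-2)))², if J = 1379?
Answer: 1951609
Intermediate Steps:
(J + v(33, A(-2)))² = (1379 + 18)² = 1397² = 1951609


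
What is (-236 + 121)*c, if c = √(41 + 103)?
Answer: -1380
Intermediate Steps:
c = 12 (c = √144 = 12)
(-236 + 121)*c = (-236 + 121)*12 = -115*12 = -1380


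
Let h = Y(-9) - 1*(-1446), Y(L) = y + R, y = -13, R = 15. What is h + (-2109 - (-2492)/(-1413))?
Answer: -936485/1413 ≈ -662.76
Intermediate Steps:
Y(L) = 2 (Y(L) = -13 + 15 = 2)
h = 1448 (h = 2 - 1*(-1446) = 2 + 1446 = 1448)
h + (-2109 - (-2492)/(-1413)) = 1448 + (-2109 - (-2492)/(-1413)) = 1448 + (-2109 - (-2492)*(-1)/1413) = 1448 + (-2109 - 1*2492/1413) = 1448 + (-2109 - 2492/1413) = 1448 - 2982509/1413 = -936485/1413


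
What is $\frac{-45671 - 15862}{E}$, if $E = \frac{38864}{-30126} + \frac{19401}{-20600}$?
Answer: $\frac{19093554527400}{692536463} \approx 27570.0$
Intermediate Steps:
$E = - \frac{692536463}{310297800}$ ($E = 38864 \left(- \frac{1}{30126}\right) + 19401 \left(- \frac{1}{20600}\right) = - \frac{19432}{15063} - \frac{19401}{20600} = - \frac{692536463}{310297800} \approx -2.2318$)
$\frac{-45671 - 15862}{E} = \frac{-45671 - 15862}{- \frac{692536463}{310297800}} = \left(-61533\right) \left(- \frac{310297800}{692536463}\right) = \frac{19093554527400}{692536463}$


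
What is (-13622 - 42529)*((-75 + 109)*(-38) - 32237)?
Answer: 1882686879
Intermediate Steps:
(-13622 - 42529)*((-75 + 109)*(-38) - 32237) = -56151*(34*(-38) - 32237) = -56151*(-1292 - 32237) = -56151*(-33529) = 1882686879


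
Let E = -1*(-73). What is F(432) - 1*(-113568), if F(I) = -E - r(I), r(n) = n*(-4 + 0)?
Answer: 115223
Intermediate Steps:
r(n) = -4*n (r(n) = n*(-4) = -4*n)
E = 73
F(I) = -73 + 4*I (F(I) = -1*73 - (-4)*I = -73 + 4*I)
F(432) - 1*(-113568) = (-73 + 4*432) - 1*(-113568) = (-73 + 1728) + 113568 = 1655 + 113568 = 115223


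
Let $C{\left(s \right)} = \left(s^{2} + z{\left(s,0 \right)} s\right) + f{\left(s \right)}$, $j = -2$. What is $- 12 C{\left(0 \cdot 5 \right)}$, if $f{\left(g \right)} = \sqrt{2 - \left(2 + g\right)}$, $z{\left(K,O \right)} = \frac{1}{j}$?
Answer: $0$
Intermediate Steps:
$z{\left(K,O \right)} = - \frac{1}{2}$ ($z{\left(K,O \right)} = \frac{1}{-2} = - \frac{1}{2}$)
$f{\left(g \right)} = \sqrt{- g}$
$C{\left(s \right)} = s^{2} + \sqrt{- s} - \frac{s}{2}$ ($C{\left(s \right)} = \left(s^{2} - \frac{s}{2}\right) + \sqrt{- s} = s^{2} + \sqrt{- s} - \frac{s}{2}$)
$- 12 C{\left(0 \cdot 5 \right)} = - 12 \left(\left(0 \cdot 5\right)^{2} + \sqrt{- 0 \cdot 5} - \frac{0 \cdot 5}{2}\right) = - 12 \left(0^{2} + \sqrt{\left(-1\right) 0} - 0\right) = - 12 \left(0 + \sqrt{0} + 0\right) = - 12 \left(0 + 0 + 0\right) = \left(-12\right) 0 = 0$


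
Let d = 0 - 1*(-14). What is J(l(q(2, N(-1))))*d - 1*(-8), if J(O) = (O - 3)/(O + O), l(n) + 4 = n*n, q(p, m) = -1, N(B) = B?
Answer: 22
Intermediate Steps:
l(n) = -4 + n**2 (l(n) = -4 + n*n = -4 + n**2)
J(O) = (-3 + O)/(2*O) (J(O) = (-3 + O)/((2*O)) = (-3 + O)*(1/(2*O)) = (-3 + O)/(2*O))
d = 14 (d = 0 + 14 = 14)
J(l(q(2, N(-1))))*d - 1*(-8) = ((-3 + (-4 + (-1)**2))/(2*(-4 + (-1)**2)))*14 - 1*(-8) = ((-3 + (-4 + 1))/(2*(-4 + 1)))*14 + 8 = ((1/2)*(-3 - 3)/(-3))*14 + 8 = ((1/2)*(-1/3)*(-6))*14 + 8 = 1*14 + 8 = 14 + 8 = 22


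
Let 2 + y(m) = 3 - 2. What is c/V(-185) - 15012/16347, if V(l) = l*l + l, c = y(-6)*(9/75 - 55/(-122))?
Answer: -519534774709/565726078000 ≈ -0.91835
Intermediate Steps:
y(m) = -1 (y(m) = -2 + (3 - 2) = -2 + 1 = -1)
c = -1741/3050 (c = -(9/75 - 55/(-122)) = -(9*(1/75) - 55*(-1/122)) = -(3/25 + 55/122) = -1*1741/3050 = -1741/3050 ≈ -0.57082)
V(l) = l + l**2 (V(l) = l**2 + l = l + l**2)
c/V(-185) - 15012/16347 = -1741*(-1/(185*(1 - 185)))/3050 - 15012/16347 = -1741/(3050*((-185*(-184)))) - 15012*1/16347 = -1741/3050/34040 - 5004/5449 = -1741/3050*1/34040 - 5004/5449 = -1741/103822000 - 5004/5449 = -519534774709/565726078000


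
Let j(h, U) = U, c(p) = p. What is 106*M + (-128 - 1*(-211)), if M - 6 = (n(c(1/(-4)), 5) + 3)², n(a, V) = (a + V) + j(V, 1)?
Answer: 70677/8 ≈ 8834.6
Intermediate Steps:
n(a, V) = 1 + V + a (n(a, V) = (a + V) + 1 = (V + a) + 1 = 1 + V + a)
M = 1321/16 (M = 6 + ((1 + 5 + 1/(-4)) + 3)² = 6 + ((1 + 5 - ¼) + 3)² = 6 + (23/4 + 3)² = 6 + (35/4)² = 6 + 1225/16 = 1321/16 ≈ 82.563)
106*M + (-128 - 1*(-211)) = 106*(1321/16) + (-128 - 1*(-211)) = 70013/8 + (-128 + 211) = 70013/8 + 83 = 70677/8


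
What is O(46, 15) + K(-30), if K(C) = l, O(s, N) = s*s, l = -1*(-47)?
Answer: 2163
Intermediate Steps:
l = 47
O(s, N) = s**2
K(C) = 47
O(46, 15) + K(-30) = 46**2 + 47 = 2116 + 47 = 2163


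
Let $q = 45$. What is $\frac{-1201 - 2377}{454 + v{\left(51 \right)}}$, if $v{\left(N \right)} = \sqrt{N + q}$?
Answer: $- \frac{406103}{51505} + \frac{3578 \sqrt{6}}{51505} \approx -7.7146$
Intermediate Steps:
$v{\left(N \right)} = \sqrt{45 + N}$ ($v{\left(N \right)} = \sqrt{N + 45} = \sqrt{45 + N}$)
$\frac{-1201 - 2377}{454 + v{\left(51 \right)}} = \frac{-1201 - 2377}{454 + \sqrt{45 + 51}} = - \frac{3578}{454 + \sqrt{96}} = - \frac{3578}{454 + 4 \sqrt{6}}$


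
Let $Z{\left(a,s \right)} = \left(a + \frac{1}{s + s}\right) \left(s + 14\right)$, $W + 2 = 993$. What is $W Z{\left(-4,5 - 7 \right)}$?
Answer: $-50541$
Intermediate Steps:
$W = 991$ ($W = -2 + 993 = 991$)
$Z{\left(a,s \right)} = \left(14 + s\right) \left(a + \frac{1}{2 s}\right)$ ($Z{\left(a,s \right)} = \left(a + \frac{1}{2 s}\right) \left(14 + s\right) = \left(14 + s\right) \left(a + \frac{1}{2 s}\right)$)
$W Z{\left(-4,5 - 7 \right)} = 991 \left(\frac{1}{2} + \frac{7}{5 - 7} + 14 \left(-4\right) - 4 \left(5 - 7\right)\right) = 991 \left(\frac{1}{2} + \frac{7}{5 - 7} - 56 - 4 \left(5 - 7\right)\right) = 991 \left(\frac{1}{2} + \frac{7}{-2} - 56 - -8\right) = 991 \left(\frac{1}{2} + 7 \left(- \frac{1}{2}\right) - 56 + 8\right) = 991 \left(\frac{1}{2} - \frac{7}{2} - 56 + 8\right) = 991 \left(-51\right) = -50541$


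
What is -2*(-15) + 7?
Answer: 37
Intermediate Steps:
-2*(-15) + 7 = 30 + 7 = 37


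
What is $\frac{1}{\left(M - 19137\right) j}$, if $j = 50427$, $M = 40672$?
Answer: $\frac{1}{1085945445} \approx 9.2086 \cdot 10^{-10}$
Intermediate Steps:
$\frac{1}{\left(M - 19137\right) j} = \frac{1}{\left(40672 - 19137\right) 50427} = \frac{1}{21535} \cdot \frac{1}{50427} = \frac{1}{1085945445}$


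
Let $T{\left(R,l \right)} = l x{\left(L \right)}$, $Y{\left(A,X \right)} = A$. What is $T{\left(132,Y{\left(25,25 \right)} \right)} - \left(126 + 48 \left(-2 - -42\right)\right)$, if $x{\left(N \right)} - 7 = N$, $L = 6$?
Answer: $-1721$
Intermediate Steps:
$x{\left(N \right)} = 7 + N$
$T{\left(R,l \right)} = 13 l$ ($T{\left(R,l \right)} = l \left(7 + 6\right) = l 13 = 13 l$)
$T{\left(132,Y{\left(25,25 \right)} \right)} - \left(126 + 48 \left(-2 - -42\right)\right) = 13 \cdot 25 - \left(126 + 48 \left(-2 - -42\right)\right) = 325 - \left(126 + 48 \left(-2 + 42\right)\right) = 325 - \left(126 + 48 \cdot 40\right) = 325 - \left(126 + 1920\right) = 325 - 2046 = -1721$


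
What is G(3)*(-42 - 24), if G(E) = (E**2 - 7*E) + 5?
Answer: 462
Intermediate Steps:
G(E) = 5 + E**2 - 7*E
G(3)*(-42 - 24) = (5 + 3**2 - 7*3)*(-42 - 24) = (5 + 9 - 21)*(-66) = -7*(-66) = 462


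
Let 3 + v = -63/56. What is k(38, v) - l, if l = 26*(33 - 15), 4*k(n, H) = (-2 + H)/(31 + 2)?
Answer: -494257/1056 ≈ -468.05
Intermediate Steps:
v = -33/8 (v = -3 - 63/56 = -3 - 63*1/56 = -3 - 9/8 = -33/8 ≈ -4.1250)
k(n, H) = -1/66 + H/132 (k(n, H) = ((-2 + H)/(31 + 2))/4 = ((-2 + H)/33)/4 = ((-2 + H)*(1/33))/4 = (-2/33 + H/33)/4 = -1/66 + H/132)
l = 468 (l = 26*18 = 468)
k(38, v) - l = (-1/66 + (1/132)*(-33/8)) - 1*468 = (-1/66 - 1/32) - 468 = -49/1056 - 468 = -494257/1056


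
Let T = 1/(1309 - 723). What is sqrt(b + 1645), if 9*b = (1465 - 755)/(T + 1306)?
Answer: sqrt(8671756603580665)/2295951 ≈ 40.559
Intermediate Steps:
T = 1/586 ≈ 0.0017065
b = 416060/6887853 (b = ((1465 - 755)/(1/586 + 1306))/9 = (710/(765317/586))/9 = (710*(586/765317))/9 = (1/9)*(416060/765317) = 416060/6887853 ≈ 0.060405)
sqrt(b + 1645) = sqrt(416060/6887853 + 1645) = sqrt(11330934245/6887853) = sqrt(8671756603580665)/2295951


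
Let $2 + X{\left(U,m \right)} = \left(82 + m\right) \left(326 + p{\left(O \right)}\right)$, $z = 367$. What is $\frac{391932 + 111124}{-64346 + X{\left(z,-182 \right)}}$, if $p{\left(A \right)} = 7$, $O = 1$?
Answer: $- \frac{31441}{6103} \approx -5.1517$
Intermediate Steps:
$X{\left(U,m \right)} = 27304 + 333 m$ ($X{\left(U,m \right)} = -2 + \left(82 + m\right) \left(326 + 7\right) = -2 + \left(82 + m\right) 333 = -2 + \left(27306 + 333 m\right) = 27304 + 333 m$)
$\frac{391932 + 111124}{-64346 + X{\left(z,-182 \right)}} = \frac{391932 + 111124}{-64346 + \left(27304 + 333 \left(-182\right)\right)} = \frac{503056}{-64346 + \left(27304 - 60606\right)} = \frac{503056}{-64346 - 33302} = \frac{503056}{-97648} = 503056 \left(- \frac{1}{97648}\right) = - \frac{31441}{6103}$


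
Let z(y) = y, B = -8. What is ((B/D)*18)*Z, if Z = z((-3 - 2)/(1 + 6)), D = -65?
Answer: -144/91 ≈ -1.5824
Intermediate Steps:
Z = -5/7 (Z = (-3 - 2)/(1 + 6) = -5/7 ≈ -0.71429)
((B/D)*18)*Z = (-8/(-65)*18)*(-5/7) = (-8*(-1/65)*18)*(-5/7) = ((8/65)*18)*(-5/7) = (144/65)*(-5/7) = -144/91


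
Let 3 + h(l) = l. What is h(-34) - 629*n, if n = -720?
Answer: 452843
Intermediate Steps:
h(l) = -3 + l
h(-34) - 629*n = (-3 - 34) - 629*(-720) = -37 + 452880 = 452843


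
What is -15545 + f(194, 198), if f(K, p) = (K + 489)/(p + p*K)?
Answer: -600191767/38610 ≈ -15545.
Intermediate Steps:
f(K, p) = (489 + K)/(p + K*p)
-15545 + f(194, 198) = -15545 + (489 + 194)/(198*(1 + 194)) = -15545 + (1/198)*683/195 = -15545 + (1/198)*(1/195)*683 = -15545 + 683/38610 = -600191767/38610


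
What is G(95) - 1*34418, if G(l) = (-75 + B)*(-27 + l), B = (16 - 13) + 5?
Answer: -38974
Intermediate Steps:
B = 8 (B = 3 + 5 = 8)
G(l) = 1809 - 67*l (G(l) = (-75 + 8)*(-27 + l) = -67*(-27 + l) = 1809 - 67*l)
G(95) - 1*34418 = (1809 - 67*95) - 1*34418 = (1809 - 6365) - 34418 = -4556 - 34418 = -38974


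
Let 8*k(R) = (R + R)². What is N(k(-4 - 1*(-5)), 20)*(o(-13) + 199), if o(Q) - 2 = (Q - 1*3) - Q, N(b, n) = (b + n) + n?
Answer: 8019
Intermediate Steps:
k(R) = R²/2 (k(R) = (R + R)²/8 = (2*R)²/8 = (4*R²)/8 = R²/2)
N(b, n) = b + 2*n
o(Q) = -1 (o(Q) = 2 + ((Q - 1*3) - Q) = 2 + ((Q - 3) - Q) = 2 + ((-3 + Q) - Q) = 2 - 3 = -1)
N(k(-4 - 1*(-5)), 20)*(o(-13) + 199) = ((-4 - 1*(-5))²/2 + 2*20)*(-1 + 199) = ((-4 + 5)²/2 + 40)*198 = ((½)*1² + 40)*198 = ((½)*1 + 40)*198 = (½ + 40)*198 = (81/2)*198 = 8019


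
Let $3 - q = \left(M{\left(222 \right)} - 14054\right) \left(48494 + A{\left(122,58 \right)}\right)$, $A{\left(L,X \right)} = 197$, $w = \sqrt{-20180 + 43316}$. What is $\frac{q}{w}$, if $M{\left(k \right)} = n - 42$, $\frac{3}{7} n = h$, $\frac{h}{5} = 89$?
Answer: $\frac{238421569 \sqrt{1446}}{2169} \approx 4.1799 \cdot 10^{6}$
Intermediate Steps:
$w = 4 \sqrt{1446}$ ($w = \sqrt{23136} = 4 \sqrt{1446} \approx 152.11$)
$h = 445$ ($h = 5 \cdot 89 = 445$)
$n = \frac{3115}{3}$ ($n = \frac{7}{3} \cdot 445 = \frac{3115}{3} \approx 1038.3$)
$M{\left(k \right)} = \frac{2989}{3}$ ($M{\left(k \right)} = \frac{3115}{3} - 42 = \frac{2989}{3}$)
$q = \frac{1907372552}{3}$ ($q = 3 - \left(\frac{2989}{3} - 14054\right) \left(48494 + 197\right) = 3 - \left(- \frac{39173}{3}\right) 48691 = 3 - - \frac{1907372543}{3} = 3 + \frac{1907372543}{3} = \frac{1907372552}{3} \approx 6.3579 \cdot 10^{8}$)
$\frac{q}{w} = \frac{1907372552}{3 \cdot 4 \sqrt{1446}} = \frac{1907372552 \frac{\sqrt{1446}}{5784}}{3} = \frac{238421569 \sqrt{1446}}{2169}$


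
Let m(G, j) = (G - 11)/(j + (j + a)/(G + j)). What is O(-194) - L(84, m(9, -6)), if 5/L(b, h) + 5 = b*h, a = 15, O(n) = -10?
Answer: -515/51 ≈ -10.098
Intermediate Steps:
m(G, j) = (-11 + G)/(j + (15 + j)/(G + j)) (m(G, j) = (G - 11)/(j + (j + 15)/(G + j)) = (-11 + G)/(j + (15 + j)/(G + j)))
L(b, h) = 5/(-5 + b*h)
O(-194) - L(84, m(9, -6)) = -10 - 5/(-5 + 84*((9**2 - 11*9 - 11*(-6) + 9*(-6))/(15 - 6 + (-6)**2 + 9*(-6)))) = -10 - 5/(-5 + 84*((81 - 99 + 66 - 54)/(15 - 6 + 36 - 54))) = -10 - 5/(-5 + 84*(-6/(-9))) = -10 - 5/(-5 + 84*(-1/9*(-6))) = -10 - 5/(-5 + 84*(2/3)) = -10 - 5/(-5 + 56) = -10 - 5/51 = -515/51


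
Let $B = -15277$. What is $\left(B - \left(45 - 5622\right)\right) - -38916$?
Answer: $29216$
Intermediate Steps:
$\left(B - \left(45 - 5622\right)\right) - -38916 = \left(-15277 - \left(45 - 5622\right)\right) - -38916 = \left(-15277 - \left(45 - 5622\right)\right) + 38916 = \left(-15277 - -5577\right) + 38916 = \left(-15277 + 5577\right) + 38916 = -9700 + 38916 = 29216$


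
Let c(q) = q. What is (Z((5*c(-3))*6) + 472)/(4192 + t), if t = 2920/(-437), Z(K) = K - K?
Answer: 25783/228623 ≈ 0.11278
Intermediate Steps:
Z(K) = 0
t = -2920/437 (t = 2920*(-1/437) = -2920/437 ≈ -6.6819)
(Z((5*c(-3))*6) + 472)/(4192 + t) = (0 + 472)/(4192 - 2920/437) = 472/(1828984/437) = 472*(437/1828984) = 25783/228623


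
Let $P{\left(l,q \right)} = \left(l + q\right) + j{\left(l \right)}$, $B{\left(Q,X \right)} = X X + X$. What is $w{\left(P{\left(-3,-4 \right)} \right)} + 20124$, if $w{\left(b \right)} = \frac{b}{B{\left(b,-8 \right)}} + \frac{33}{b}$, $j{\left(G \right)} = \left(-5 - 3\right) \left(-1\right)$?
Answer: $\frac{1128793}{56} \approx 20157.0$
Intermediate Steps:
$j{\left(G \right)} = 8$ ($j{\left(G \right)} = \left(-8\right) \left(-1\right) = 8$)
$B{\left(Q,X \right)} = X + X^{2}$ ($B{\left(Q,X \right)} = X^{2} + X = X + X^{2}$)
$P{\left(l,q \right)} = 8 + l + q$ ($P{\left(l,q \right)} = \left(l + q\right) + 8 = 8 + l + q$)
$w{\left(b \right)} = \frac{33}{b} + \frac{b}{56}$ ($w{\left(b \right)} = \frac{b}{\left(-8\right) \left(1 - 8\right)} + \frac{33}{b} = \frac{b}{\left(-8\right) \left(-7\right)} + \frac{33}{b} = \frac{b}{56} + \frac{33}{b} = \frac{33}{b} + \frac{b}{56}$)
$w{\left(P{\left(-3,-4 \right)} \right)} + 20124 = \left(\frac{33}{8 - 3 - 4} + \frac{8 - 3 - 4}{56}\right) + 20124 = \left(\frac{33}{1} + \frac{1}{56} \cdot 1\right) + 20124 = \left(33 \cdot 1 + \frac{1}{56}\right) + 20124 = \left(33 + \frac{1}{56}\right) + 20124 = \frac{1849}{56} + 20124 = \frac{1128793}{56}$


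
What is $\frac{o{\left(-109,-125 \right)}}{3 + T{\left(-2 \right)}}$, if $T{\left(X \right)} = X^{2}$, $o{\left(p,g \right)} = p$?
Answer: $- \frac{109}{7} \approx -15.571$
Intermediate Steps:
$\frac{o{\left(-109,-125 \right)}}{3 + T{\left(-2 \right)}} = - \frac{109}{3 + \left(-2\right)^{2}} = - \frac{109}{3 + 4} = - \frac{109}{7}$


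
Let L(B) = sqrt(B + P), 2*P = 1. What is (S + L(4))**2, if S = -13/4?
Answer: 241/16 - 39*sqrt(2)/4 ≈ 1.2739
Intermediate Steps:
P = 1/2 (P = (1/2)*1 = 1/2 ≈ 0.50000)
S = -13/4 (S = -13*1/4 = -13/4 ≈ -3.2500)
L(B) = sqrt(1/2 + B) (L(B) = sqrt(B + 1/2) = sqrt(1/2 + B))
(S + L(4))**2 = (-13/4 + sqrt(2 + 4*4)/2)**2 = (-13/4 + sqrt(2 + 16)/2)**2 = (-13/4 + sqrt(18)/2)**2 = (-13/4 + (3*sqrt(2))/2)**2 = (-13/4 + 3*sqrt(2)/2)**2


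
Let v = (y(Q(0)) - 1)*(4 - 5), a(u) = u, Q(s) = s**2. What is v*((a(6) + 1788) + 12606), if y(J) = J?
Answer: 14400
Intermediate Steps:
v = 1 (v = (0**2 - 1)*(4 - 5) = (0 - 1)*(-1) = -1*(-1) = 1)
v*((a(6) + 1788) + 12606) = 1*((6 + 1788) + 12606) = 1*(1794 + 12606) = 1*14400 = 14400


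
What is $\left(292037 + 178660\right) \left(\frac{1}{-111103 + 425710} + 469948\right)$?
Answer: $\frac{23197349336634863}{104869} \approx 2.212 \cdot 10^{11}$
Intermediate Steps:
$\left(292037 + 178660\right) \left(\frac{1}{-111103 + 425710} + 469948\right) = 470697 \left(\frac{1}{314607} + 469948\right) = 470697 \cdot \frac{147848930437}{314607} = \frac{23197349336634863}{104869}$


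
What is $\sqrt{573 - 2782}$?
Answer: $47 i \approx 47.0 i$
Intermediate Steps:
$\sqrt{573 - 2782} = \sqrt{-2209} = 47 i$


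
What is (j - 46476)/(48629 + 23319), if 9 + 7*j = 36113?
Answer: -72307/125909 ≈ -0.57428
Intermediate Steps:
j = 36104/7 (j = -9/7 + (⅐)*36113 = -9/7 + 5159 = 36104/7 ≈ 5157.7)
(j - 46476)/(48629 + 23319) = (36104/7 - 46476)/(48629 + 23319) = -289228/7/71948 = -289228/7*1/71948 = -72307/125909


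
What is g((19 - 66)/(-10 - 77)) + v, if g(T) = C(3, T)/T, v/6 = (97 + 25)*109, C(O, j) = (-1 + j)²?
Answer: 326254732/4089 ≈ 79788.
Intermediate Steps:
v = 79788 (v = 6*((97 + 25)*109) = 6*(122*109) = 6*13298 = 79788)
g(T) = (-1 + T)²/T
g((19 - 66)/(-10 - 77)) + v = (-1 + (19 - 66)/(-10 - 77))²/(((19 - 66)/(-10 - 77))) + 79788 = (-1 - 47/(-87))²/((-47/(-87))) + 79788 = (-1 - 47*(-1/87))²/((-47*(-1/87))) + 79788 = (-1 + 47/87)²/(47/87) + 79788 = 87*(-40/87)²/47 + 79788 = (87/47)*(1600/7569) + 79788 = 1600/4089 + 79788 = 326254732/4089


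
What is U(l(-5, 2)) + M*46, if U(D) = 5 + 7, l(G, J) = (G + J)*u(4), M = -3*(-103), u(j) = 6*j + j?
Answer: 14226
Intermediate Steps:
u(j) = 7*j
M = 309
l(G, J) = 28*G + 28*J (l(G, J) = (G + J)*(7*4) = (G + J)*28 = 28*G + 28*J)
U(D) = 12
U(l(-5, 2)) + M*46 = 12 + 309*46 = 12 + 14214 = 14226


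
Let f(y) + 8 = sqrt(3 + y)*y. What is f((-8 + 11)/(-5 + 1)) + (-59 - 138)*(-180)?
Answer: 283607/8 ≈ 35451.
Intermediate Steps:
f(y) = -8 + y*sqrt(3 + y) (f(y) = -8 + sqrt(3 + y)*y = -8 + y*sqrt(3 + y))
f((-8 + 11)/(-5 + 1)) + (-59 - 138)*(-180) = (-8 + ((-8 + 11)/(-5 + 1))*sqrt(3 + (-8 + 11)/(-5 + 1))) + (-59 - 138)*(-180) = (-8 + (3/(-4))*sqrt(3 + 3/(-4))) - 197*(-180) = (-8 + (3*(-1/4))*sqrt(3 + 3*(-1/4))) + 35460 = (-8 - 3*sqrt(3 - 3/4)/4) + 35460 = (-8 - 3*sqrt(9/4)/4) + 35460 = (-8 - 3/4*3/2) + 35460 = (-8 - 9/8) + 35460 = -73/8 + 35460 = 283607/8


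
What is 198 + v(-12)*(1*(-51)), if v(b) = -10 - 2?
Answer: 810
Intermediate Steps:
v(b) = -12
198 + v(-12)*(1*(-51)) = 198 - 12*(-51) = 198 + 612 = 810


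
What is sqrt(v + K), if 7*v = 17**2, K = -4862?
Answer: I*sqrt(236215)/7 ≈ 69.431*I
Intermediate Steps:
v = 289/7 (v = (1/7)*17**2 = (1/7)*289 = 289/7 ≈ 41.286)
sqrt(v + K) = sqrt(289/7 - 4862) = sqrt(-33745/7) = I*sqrt(236215)/7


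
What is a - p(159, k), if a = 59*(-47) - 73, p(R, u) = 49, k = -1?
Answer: -2895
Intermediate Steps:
a = -2846 (a = -2773 - 73 = -2846)
a - p(159, k) = -2846 - 1*49 = -2846 - 49 = -2895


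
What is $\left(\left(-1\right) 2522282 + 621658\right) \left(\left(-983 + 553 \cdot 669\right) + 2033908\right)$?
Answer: $-4566975198368$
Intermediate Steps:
$\left(\left(-1\right) 2522282 + 621658\right) \left(\left(-983 + 553 \cdot 669\right) + 2033908\right) = \left(-2522282 + 621658\right) \left(\left(-983 + 369957\right) + 2033908\right) = - 1900624 \left(368974 + 2033908\right) = \left(-1900624\right) 2402882 = -4566975198368$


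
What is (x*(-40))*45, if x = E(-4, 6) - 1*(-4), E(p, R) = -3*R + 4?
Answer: 18000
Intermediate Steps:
E(p, R) = 4 - 3*R
x = -10 (x = (4 - 3*6) - 1*(-4) = (4 - 18) + 4 = -14 + 4 = -10)
(x*(-40))*45 = -10*(-40)*45 = 400*45 = 18000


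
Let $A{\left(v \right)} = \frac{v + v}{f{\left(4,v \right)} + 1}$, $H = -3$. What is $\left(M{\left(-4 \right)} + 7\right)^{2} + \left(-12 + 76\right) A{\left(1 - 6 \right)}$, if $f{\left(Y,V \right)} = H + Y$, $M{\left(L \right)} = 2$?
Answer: $-239$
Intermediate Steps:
$f{\left(Y,V \right)} = -3 + Y$
$A{\left(v \right)} = v$ ($A{\left(v \right)} = \frac{v + v}{\left(-3 + 4\right) + 1} = \frac{2 v}{1 + 1} = \frac{2 v}{2} = 2 v \frac{1}{2} = v$)
$\left(M{\left(-4 \right)} + 7\right)^{2} + \left(-12 + 76\right) A{\left(1 - 6 \right)} = \left(2 + 7\right)^{2} + \left(-12 + 76\right) \left(1 - 6\right) = 9^{2} + 64 \left(-5\right) = 81 - 320 = -239$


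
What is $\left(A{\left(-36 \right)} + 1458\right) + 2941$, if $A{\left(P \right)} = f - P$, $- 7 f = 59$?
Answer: $\frac{30986}{7} \approx 4426.6$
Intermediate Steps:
$f = - \frac{59}{7}$ ($f = \left(- \frac{1}{7}\right) 59 = - \frac{59}{7} \approx -8.4286$)
$A{\left(P \right)} = - \frac{59}{7} - P$
$\left(A{\left(-36 \right)} + 1458\right) + 2941 = \left(\left(- \frac{59}{7} - -36\right) + 1458\right) + 2941 = \left(\left(- \frac{59}{7} + 36\right) + 1458\right) + 2941 = \left(\frac{193}{7} + 1458\right) + 2941 = \frac{10399}{7} + 2941 = \frac{30986}{7}$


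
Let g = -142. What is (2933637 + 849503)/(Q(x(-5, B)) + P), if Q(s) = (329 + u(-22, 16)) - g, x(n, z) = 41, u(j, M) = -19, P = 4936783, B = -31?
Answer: 756628/987447 ≈ 0.76625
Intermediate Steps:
Q(s) = 452 (Q(s) = (329 - 19) - 1*(-142) = 310 + 142 = 452)
(2933637 + 849503)/(Q(x(-5, B)) + P) = (2933637 + 849503)/(452 + 4936783) = 3783140/4937235 = 3783140*(1/4937235) = 756628/987447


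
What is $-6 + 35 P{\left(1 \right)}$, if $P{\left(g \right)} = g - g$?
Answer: $-6$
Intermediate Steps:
$P{\left(g \right)} = 0$
$-6 + 35 P{\left(1 \right)} = -6 + 35 \cdot 0 = -6 + 0 = -6$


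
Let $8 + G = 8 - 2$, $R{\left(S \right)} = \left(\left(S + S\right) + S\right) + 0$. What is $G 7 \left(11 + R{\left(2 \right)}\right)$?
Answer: $-238$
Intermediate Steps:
$R{\left(S \right)} = 3 S$ ($R{\left(S \right)} = \left(2 S + S\right) + 0 = 3 S + 0 = 3 S$)
$G = -2$ ($G = -8 + \left(8 - 2\right) = -8 + 6 = -2$)
$G 7 \left(11 + R{\left(2 \right)}\right) = \left(-2\right) 7 \left(11 + 3 \cdot 2\right) = - 14 \left(11 + 6\right) = \left(-14\right) 17 = -238$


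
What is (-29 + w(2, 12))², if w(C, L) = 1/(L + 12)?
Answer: 483025/576 ≈ 838.58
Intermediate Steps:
w(C, L) = 1/(12 + L)
(-29 + w(2, 12))² = (-29 + 1/(12 + 12))² = (-29 + 1/24)² = (-695/24)² = 483025/576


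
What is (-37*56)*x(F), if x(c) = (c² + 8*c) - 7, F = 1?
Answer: -4144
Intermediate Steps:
x(c) = -7 + c² + 8*c
(-37*56)*x(F) = (-37*56)*(-7 + 1² + 8*1) = -2072*(-7 + 1 + 8) = -2072*2 = -4144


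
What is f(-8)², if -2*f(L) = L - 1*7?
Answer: 225/4 ≈ 56.250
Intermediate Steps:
f(L) = 7/2 - L/2 (f(L) = -(L - 1*7)/2 = -(L - 7)/2 = -(-7 + L)/2 = 7/2 - L/2)
f(-8)² = (7/2 - ½*(-8))² = (7/2 + 4)² = (15/2)² = 225/4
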